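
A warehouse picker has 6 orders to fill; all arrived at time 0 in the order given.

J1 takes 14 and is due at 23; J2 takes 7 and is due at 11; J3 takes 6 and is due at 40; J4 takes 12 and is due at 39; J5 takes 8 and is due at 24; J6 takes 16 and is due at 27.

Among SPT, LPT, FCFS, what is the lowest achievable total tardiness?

62

SPT (increasing processing time): J3 J2 J5 J4 J1 J6.
J3: 0→6, due 40, tardiness 0
J2: 6→13, due 11, tardiness 2
J5: 13→21, due 24, tardiness 0
J4: 21→33, due 39, tardiness 0
J1: 33→47, due 23, tardiness 24
J6: 47→63, due 27, tardiness 36
Sum = 0+2+0+0+24+36 = 62.
LPT (decreasing processing time): J6 J1 J4 J5 J2 J3.
J6: 0→16, due 27, tardiness 0
J1: 16→30, due 23, tardiness 7
J4: 30→42, due 39, tardiness 3
J5: 42→50, due 24, tardiness 26
J2: 50→57, due 11, tardiness 46
J3: 57→63, due 40, tardiness 23
Sum = 0+7+3+26+46+23 = 105.
FIFO (arrival order): J1 J2 J3 J4 J5 J6.
J1: 0→14, due 23, tardiness 0
J2: 14→21, due 11, tardiness 10
J3: 21→27, due 40, tardiness 0
J4: 27→39, due 39, tardiness 0
J5: 39→47, due 24, tardiness 23
J6: 47→63, due 27, tardiness 36
Sum = 0+10+0+0+23+36 = 69.
SPT 62, LPT 105, FIFO 69 → minimum 62.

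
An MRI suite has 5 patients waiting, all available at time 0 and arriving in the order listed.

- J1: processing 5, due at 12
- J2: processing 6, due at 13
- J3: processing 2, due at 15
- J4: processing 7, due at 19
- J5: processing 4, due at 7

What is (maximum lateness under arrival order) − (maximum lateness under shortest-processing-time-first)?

FIFO (arrival order): J1 J2 J3 J4 J5.
J1: 0→5, due 12, lateness -7
J2: 5→11, due 13, lateness -2
J3: 11→13, due 15, lateness -2
J4: 13→20, due 19, lateness 1
J5: 20→24, due 7, lateness 17
Maximum = 17.
SPT (increasing processing time): J3 J5 J1 J2 J4.
J3: 0→2, due 15, lateness -13
J5: 2→6, due 7, lateness -1
J1: 6→11, due 12, lateness -1
J2: 11→17, due 13, lateness 4
J4: 17→24, due 19, lateness 5
Maximum = 5.
Difference = 17 − 5 = 12.

12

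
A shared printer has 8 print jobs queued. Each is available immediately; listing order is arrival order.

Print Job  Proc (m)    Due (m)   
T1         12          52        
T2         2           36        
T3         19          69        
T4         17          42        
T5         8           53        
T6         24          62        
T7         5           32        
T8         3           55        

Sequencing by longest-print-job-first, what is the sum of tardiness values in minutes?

205

LPT (decreasing processing time): T6 T3 T4 T1 T5 T7 T8 T2.
T6: 0→24, due 62, tardiness 0
T3: 24→43, due 69, tardiness 0
T4: 43→60, due 42, tardiness 18
T1: 60→72, due 52, tardiness 20
T5: 72→80, due 53, tardiness 27
T7: 80→85, due 32, tardiness 53
T8: 85→88, due 55, tardiness 33
T2: 88→90, due 36, tardiness 54
Sum = 0+0+18+20+27+53+33+54 = 205.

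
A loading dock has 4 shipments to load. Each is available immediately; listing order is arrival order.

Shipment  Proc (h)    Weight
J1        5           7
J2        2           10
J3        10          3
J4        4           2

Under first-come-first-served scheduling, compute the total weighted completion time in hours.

198

FIFO (arrival order): J1 J2 J3 J4.
J1: finishes 5, weight 7, w·C = 35
J2: finishes 7, weight 10, w·C = 70
J3: finishes 17, weight 3, w·C = 51
J4: finishes 21, weight 2, w·C = 42
Sum = 35+70+51+42 = 198.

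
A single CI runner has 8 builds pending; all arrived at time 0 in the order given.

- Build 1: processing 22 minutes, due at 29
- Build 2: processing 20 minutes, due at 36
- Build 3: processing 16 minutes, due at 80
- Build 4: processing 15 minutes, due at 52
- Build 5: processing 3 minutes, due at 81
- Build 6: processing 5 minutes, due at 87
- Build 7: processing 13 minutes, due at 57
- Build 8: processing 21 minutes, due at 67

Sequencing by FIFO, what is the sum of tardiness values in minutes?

112

FIFO (arrival order): Build 1 Build 2 Build 3 Build 4 Build 5 Build 6 Build 7 Build 8.
Build 1: 0→22, due 29, tardiness 0
Build 2: 22→42, due 36, tardiness 6
Build 3: 42→58, due 80, tardiness 0
Build 4: 58→73, due 52, tardiness 21
Build 5: 73→76, due 81, tardiness 0
Build 6: 76→81, due 87, tardiness 0
Build 7: 81→94, due 57, tardiness 37
Build 8: 94→115, due 67, tardiness 48
Sum = 0+6+0+21+0+0+37+48 = 112.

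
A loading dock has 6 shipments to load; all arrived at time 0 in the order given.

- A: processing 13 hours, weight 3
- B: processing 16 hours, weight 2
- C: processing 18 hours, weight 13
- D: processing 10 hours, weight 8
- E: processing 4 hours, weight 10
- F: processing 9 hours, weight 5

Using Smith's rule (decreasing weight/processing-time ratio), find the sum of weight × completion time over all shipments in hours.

WSPT (decreasing weight/processing-time ratio): E D C F A B.
E: finishes 4, weight 10, w·C = 40
D: finishes 14, weight 8, w·C = 112
C: finishes 32, weight 13, w·C = 416
F: finishes 41, weight 5, w·C = 205
A: finishes 54, weight 3, w·C = 162
B: finishes 70, weight 2, w·C = 140
Sum = 40+112+416+205+162+140 = 1075.

1075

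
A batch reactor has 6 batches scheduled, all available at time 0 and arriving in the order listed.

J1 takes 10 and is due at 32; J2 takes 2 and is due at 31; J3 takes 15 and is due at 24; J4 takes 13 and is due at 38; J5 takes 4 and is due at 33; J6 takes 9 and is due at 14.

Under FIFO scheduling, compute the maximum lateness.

FIFO (arrival order): J1 J2 J3 J4 J5 J6.
J1: 0→10, due 32, lateness -22
J2: 10→12, due 31, lateness -19
J3: 12→27, due 24, lateness 3
J4: 27→40, due 38, lateness 2
J5: 40→44, due 33, lateness 11
J6: 44→53, due 14, lateness 39
Maximum = 39.

39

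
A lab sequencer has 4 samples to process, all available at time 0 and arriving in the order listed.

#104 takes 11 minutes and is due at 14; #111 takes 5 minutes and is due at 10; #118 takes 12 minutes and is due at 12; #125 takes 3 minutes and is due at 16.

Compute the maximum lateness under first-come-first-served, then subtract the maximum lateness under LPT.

FIFO (arrival order): #104 #111 #118 #125.
#104: 0→11, due 14, lateness -3
#111: 11→16, due 10, lateness 6
#118: 16→28, due 12, lateness 16
#125: 28→31, due 16, lateness 15
Maximum = 16.
LPT (decreasing processing time): #118 #104 #111 #125.
#118: 0→12, due 12, lateness 0
#104: 12→23, due 14, lateness 9
#111: 23→28, due 10, lateness 18
#125: 28→31, due 16, lateness 15
Maximum = 18.
Difference = 16 − 18 = -2.

-2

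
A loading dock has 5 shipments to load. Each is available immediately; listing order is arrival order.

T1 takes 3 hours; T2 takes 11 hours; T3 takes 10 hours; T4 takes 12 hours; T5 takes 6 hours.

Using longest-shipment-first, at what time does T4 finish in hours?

LPT (decreasing processing time): T4 T2 T3 T5 T1.
T4: 0→12

12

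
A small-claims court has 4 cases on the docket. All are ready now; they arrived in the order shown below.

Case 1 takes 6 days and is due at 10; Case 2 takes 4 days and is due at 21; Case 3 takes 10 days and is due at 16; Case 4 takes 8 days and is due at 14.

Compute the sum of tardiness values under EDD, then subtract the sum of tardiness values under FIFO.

EDD (increasing due date): Case 1 Case 4 Case 3 Case 2.
Case 1: 0→6, due 10, tardiness 0
Case 4: 6→14, due 14, tardiness 0
Case 3: 14→24, due 16, tardiness 8
Case 2: 24→28, due 21, tardiness 7
Sum = 0+0+8+7 = 15.
FIFO (arrival order): Case 1 Case 2 Case 3 Case 4.
Case 1: 0→6, due 10, tardiness 0
Case 2: 6→10, due 21, tardiness 0
Case 3: 10→20, due 16, tardiness 4
Case 4: 20→28, due 14, tardiness 14
Sum = 0+0+4+14 = 18.
Difference = 15 − 18 = -3.

-3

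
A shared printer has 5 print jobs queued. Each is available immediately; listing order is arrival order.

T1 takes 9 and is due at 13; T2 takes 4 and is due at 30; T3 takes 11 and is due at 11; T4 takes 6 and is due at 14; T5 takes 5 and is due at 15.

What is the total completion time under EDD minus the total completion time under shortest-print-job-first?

EDD (increasing due date): T3 T1 T4 T5 T2.
T3: 0→11
T1: 11→20
T4: 20→26
T5: 26→31
T2: 31→35
Sum = 11+20+26+31+35 = 123.
SPT (increasing processing time): T2 T5 T4 T1 T3.
T2: 0→4
T5: 4→9
T4: 9→15
T1: 15→24
T3: 24→35
Sum = 4+9+15+24+35 = 87.
Difference = 123 − 87 = 36.

36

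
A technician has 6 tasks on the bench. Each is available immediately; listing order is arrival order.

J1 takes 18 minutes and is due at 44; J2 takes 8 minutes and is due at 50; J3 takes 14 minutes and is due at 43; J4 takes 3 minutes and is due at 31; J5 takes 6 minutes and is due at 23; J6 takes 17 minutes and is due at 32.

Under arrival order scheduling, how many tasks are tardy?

3

FIFO (arrival order): J1 J2 J3 J4 J5 J6.
J1: 0→18, due 44, tardiness 0
J2: 18→26, due 50, tardiness 0
J3: 26→40, due 43, tardiness 0
J4: 40→43, due 31, tardiness 12
J5: 43→49, due 23, tardiness 26
J6: 49→66, due 32, tardiness 34
Late tasks: 3.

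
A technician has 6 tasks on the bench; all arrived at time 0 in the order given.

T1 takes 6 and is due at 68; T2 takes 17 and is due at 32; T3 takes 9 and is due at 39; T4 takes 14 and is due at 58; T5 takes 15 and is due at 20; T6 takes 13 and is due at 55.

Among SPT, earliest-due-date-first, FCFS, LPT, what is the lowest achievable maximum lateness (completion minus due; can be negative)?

SPT (increasing processing time): T1 T3 T6 T4 T5 T2.
T1: 0→6, due 68, lateness -62
T3: 6→15, due 39, lateness -24
T6: 15→28, due 55, lateness -27
T4: 28→42, due 58, lateness -16
T5: 42→57, due 20, lateness 37
T2: 57→74, due 32, lateness 42
Maximum = 42.
EDD (increasing due date): T5 T2 T3 T6 T4 T1.
T5: 0→15, due 20, lateness -5
T2: 15→32, due 32, lateness 0
T3: 32→41, due 39, lateness 2
T6: 41→54, due 55, lateness -1
T4: 54→68, due 58, lateness 10
T1: 68→74, due 68, lateness 6
Maximum = 10.
FIFO (arrival order): T1 T2 T3 T4 T5 T6.
T1: 0→6, due 68, lateness -62
T2: 6→23, due 32, lateness -9
T3: 23→32, due 39, lateness -7
T4: 32→46, due 58, lateness -12
T5: 46→61, due 20, lateness 41
T6: 61→74, due 55, lateness 19
Maximum = 41.
LPT (decreasing processing time): T2 T5 T4 T6 T3 T1.
T2: 0→17, due 32, lateness -15
T5: 17→32, due 20, lateness 12
T4: 32→46, due 58, lateness -12
T6: 46→59, due 55, lateness 4
T3: 59→68, due 39, lateness 29
T1: 68→74, due 68, lateness 6
Maximum = 29.
SPT 42, EDD 10, FIFO 41, LPT 29 → minimum 10.

10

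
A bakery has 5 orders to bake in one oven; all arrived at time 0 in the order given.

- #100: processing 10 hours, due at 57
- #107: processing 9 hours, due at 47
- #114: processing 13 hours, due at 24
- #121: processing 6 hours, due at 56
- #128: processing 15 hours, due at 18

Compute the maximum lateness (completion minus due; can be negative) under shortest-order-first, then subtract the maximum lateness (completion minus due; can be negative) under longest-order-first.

SPT (increasing processing time): #121 #107 #100 #114 #128.
#121: 0→6, due 56, lateness -50
#107: 6→15, due 47, lateness -32
#100: 15→25, due 57, lateness -32
#114: 25→38, due 24, lateness 14
#128: 38→53, due 18, lateness 35
Maximum = 35.
LPT (decreasing processing time): #128 #114 #100 #107 #121.
#128: 0→15, due 18, lateness -3
#114: 15→28, due 24, lateness 4
#100: 28→38, due 57, lateness -19
#107: 38→47, due 47, lateness 0
#121: 47→53, due 56, lateness -3
Maximum = 4.
Difference = 35 − 4 = 31.

31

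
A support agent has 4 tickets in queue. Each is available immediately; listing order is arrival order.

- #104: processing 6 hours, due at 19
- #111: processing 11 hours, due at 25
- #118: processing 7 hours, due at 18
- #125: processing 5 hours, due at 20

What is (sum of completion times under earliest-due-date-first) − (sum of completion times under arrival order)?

EDD (increasing due date): #118 #104 #125 #111.
#118: 0→7
#104: 7→13
#125: 13→18
#111: 18→29
Sum = 7+13+18+29 = 67.
FIFO (arrival order): #104 #111 #118 #125.
#104: 0→6
#111: 6→17
#118: 17→24
#125: 24→29
Sum = 6+17+24+29 = 76.
Difference = 67 − 76 = -9.

-9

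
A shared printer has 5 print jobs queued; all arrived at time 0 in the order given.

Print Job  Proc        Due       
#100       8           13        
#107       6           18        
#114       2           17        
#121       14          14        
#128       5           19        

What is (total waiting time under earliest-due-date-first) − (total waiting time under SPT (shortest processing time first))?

41

EDD (increasing due date): #100 #121 #114 #107 #128.
#100: waits 0, runs 0→8
#121: waits 8, runs 8→22
#114: waits 22, runs 22→24
#107: waits 24, runs 24→30
#128: waits 30, runs 30→35
Sum = 0+8+22+24+30 = 84.
SPT (increasing processing time): #114 #128 #107 #100 #121.
#114: waits 0, runs 0→2
#128: waits 2, runs 2→7
#107: waits 7, runs 7→13
#100: waits 13, runs 13→21
#121: waits 21, runs 21→35
Sum = 0+2+7+13+21 = 43.
Difference = 84 − 43 = 41.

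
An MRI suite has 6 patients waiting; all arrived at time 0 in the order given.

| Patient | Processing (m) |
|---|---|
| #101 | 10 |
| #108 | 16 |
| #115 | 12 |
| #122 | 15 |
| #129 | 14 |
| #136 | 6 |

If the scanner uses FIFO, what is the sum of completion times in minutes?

FIFO (arrival order): #101 #108 #115 #122 #129 #136.
#101: 0→10
#108: 10→26
#115: 26→38
#122: 38→53
#129: 53→67
#136: 67→73
Sum = 10+26+38+53+67+73 = 267.

267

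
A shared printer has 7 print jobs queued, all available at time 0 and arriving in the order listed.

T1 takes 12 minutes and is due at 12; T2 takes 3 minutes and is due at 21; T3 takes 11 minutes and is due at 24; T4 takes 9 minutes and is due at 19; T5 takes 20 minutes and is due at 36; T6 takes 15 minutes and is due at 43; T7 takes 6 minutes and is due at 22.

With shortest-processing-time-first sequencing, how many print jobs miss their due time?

4

SPT (increasing processing time): T2 T7 T4 T3 T1 T6 T5.
T2: 0→3, due 21, tardiness 0
T7: 3→9, due 22, tardiness 0
T4: 9→18, due 19, tardiness 0
T3: 18→29, due 24, tardiness 5
T1: 29→41, due 12, tardiness 29
T6: 41→56, due 43, tardiness 13
T5: 56→76, due 36, tardiness 40
Late print jobs: 4.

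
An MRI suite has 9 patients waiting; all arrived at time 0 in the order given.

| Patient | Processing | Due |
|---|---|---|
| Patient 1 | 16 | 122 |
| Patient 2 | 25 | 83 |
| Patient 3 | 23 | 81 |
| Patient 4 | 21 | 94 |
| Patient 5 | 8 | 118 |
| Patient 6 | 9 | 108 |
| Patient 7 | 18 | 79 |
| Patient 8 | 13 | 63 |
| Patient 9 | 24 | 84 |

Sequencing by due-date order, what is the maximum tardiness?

EDD (increasing due date): Patient 8 Patient 7 Patient 3 Patient 2 Patient 9 Patient 4 Patient 6 Patient 5 Patient 1.
Patient 8: 0→13, due 63, tardiness 0
Patient 7: 13→31, due 79, tardiness 0
Patient 3: 31→54, due 81, tardiness 0
Patient 2: 54→79, due 83, tardiness 0
Patient 9: 79→103, due 84, tardiness 19
Patient 4: 103→124, due 94, tardiness 30
Patient 6: 124→133, due 108, tardiness 25
Patient 5: 133→141, due 118, tardiness 23
Patient 1: 141→157, due 122, tardiness 35
Maximum = 35.

35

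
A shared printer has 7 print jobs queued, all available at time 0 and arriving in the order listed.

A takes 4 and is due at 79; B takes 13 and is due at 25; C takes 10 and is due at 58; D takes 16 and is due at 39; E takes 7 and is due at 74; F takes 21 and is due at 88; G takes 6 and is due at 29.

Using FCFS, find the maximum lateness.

FIFO (arrival order): A B C D E F G.
A: 0→4, due 79, lateness -75
B: 4→17, due 25, lateness -8
C: 17→27, due 58, lateness -31
D: 27→43, due 39, lateness 4
E: 43→50, due 74, lateness -24
F: 50→71, due 88, lateness -17
G: 71→77, due 29, lateness 48
Maximum = 48.

48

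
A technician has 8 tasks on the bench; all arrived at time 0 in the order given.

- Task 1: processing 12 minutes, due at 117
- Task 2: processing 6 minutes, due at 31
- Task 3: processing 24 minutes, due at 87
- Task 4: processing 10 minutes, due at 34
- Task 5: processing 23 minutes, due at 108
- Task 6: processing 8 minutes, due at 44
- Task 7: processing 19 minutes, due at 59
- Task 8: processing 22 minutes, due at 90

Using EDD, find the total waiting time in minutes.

EDD (increasing due date): Task 2 Task 4 Task 6 Task 7 Task 3 Task 8 Task 5 Task 1.
Task 2: waits 0, runs 0→6
Task 4: waits 6, runs 6→16
Task 6: waits 16, runs 16→24
Task 7: waits 24, runs 24→43
Task 3: waits 43, runs 43→67
Task 8: waits 67, runs 67→89
Task 5: waits 89, runs 89→112
Task 1: waits 112, runs 112→124
Sum = 0+6+16+24+43+67+89+112 = 357.

357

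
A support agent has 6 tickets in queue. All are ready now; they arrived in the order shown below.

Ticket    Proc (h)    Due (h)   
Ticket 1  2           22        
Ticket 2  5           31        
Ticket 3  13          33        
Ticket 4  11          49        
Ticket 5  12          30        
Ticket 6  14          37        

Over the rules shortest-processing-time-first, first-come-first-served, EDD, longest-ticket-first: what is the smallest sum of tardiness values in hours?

SPT (increasing processing time): Ticket 1 Ticket 2 Ticket 4 Ticket 5 Ticket 3 Ticket 6.
Ticket 1: 0→2, due 22, tardiness 0
Ticket 2: 2→7, due 31, tardiness 0
Ticket 4: 7→18, due 49, tardiness 0
Ticket 5: 18→30, due 30, tardiness 0
Ticket 3: 30→43, due 33, tardiness 10
Ticket 6: 43→57, due 37, tardiness 20
Sum = 0+0+0+0+10+20 = 30.
FIFO (arrival order): Ticket 1 Ticket 2 Ticket 3 Ticket 4 Ticket 5 Ticket 6.
Ticket 1: 0→2, due 22, tardiness 0
Ticket 2: 2→7, due 31, tardiness 0
Ticket 3: 7→20, due 33, tardiness 0
Ticket 4: 20→31, due 49, tardiness 0
Ticket 5: 31→43, due 30, tardiness 13
Ticket 6: 43→57, due 37, tardiness 20
Sum = 0+0+0+0+13+20 = 33.
EDD (increasing due date): Ticket 1 Ticket 5 Ticket 2 Ticket 3 Ticket 6 Ticket 4.
Ticket 1: 0→2, due 22, tardiness 0
Ticket 5: 2→14, due 30, tardiness 0
Ticket 2: 14→19, due 31, tardiness 0
Ticket 3: 19→32, due 33, tardiness 0
Ticket 6: 32→46, due 37, tardiness 9
Ticket 4: 46→57, due 49, tardiness 8
Sum = 0+0+0+0+9+8 = 17.
LPT (decreasing processing time): Ticket 6 Ticket 3 Ticket 5 Ticket 4 Ticket 2 Ticket 1.
Ticket 6: 0→14, due 37, tardiness 0
Ticket 3: 14→27, due 33, tardiness 0
Ticket 5: 27→39, due 30, tardiness 9
Ticket 4: 39→50, due 49, tardiness 1
Ticket 2: 50→55, due 31, tardiness 24
Ticket 1: 55→57, due 22, tardiness 35
Sum = 0+0+9+1+24+35 = 69.
SPT 30, FIFO 33, EDD 17, LPT 69 → minimum 17.

17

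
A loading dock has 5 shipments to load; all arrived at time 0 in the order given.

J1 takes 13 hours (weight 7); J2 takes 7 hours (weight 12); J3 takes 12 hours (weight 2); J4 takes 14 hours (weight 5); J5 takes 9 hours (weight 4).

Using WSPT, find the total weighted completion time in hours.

WSPT (decreasing weight/processing-time ratio): J2 J1 J5 J4 J3.
J2: finishes 7, weight 12, w·C = 84
J1: finishes 20, weight 7, w·C = 140
J5: finishes 29, weight 4, w·C = 116
J4: finishes 43, weight 5, w·C = 215
J3: finishes 55, weight 2, w·C = 110
Sum = 84+140+116+215+110 = 665.

665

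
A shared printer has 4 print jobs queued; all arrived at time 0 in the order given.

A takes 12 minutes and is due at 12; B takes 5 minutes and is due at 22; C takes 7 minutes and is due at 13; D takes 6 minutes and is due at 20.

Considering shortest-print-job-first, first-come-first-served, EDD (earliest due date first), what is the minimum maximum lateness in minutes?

SPT (increasing processing time): B D C A.
B: 0→5, due 22, lateness -17
D: 5→11, due 20, lateness -9
C: 11→18, due 13, lateness 5
A: 18→30, due 12, lateness 18
Maximum = 18.
FIFO (arrival order): A B C D.
A: 0→12, due 12, lateness 0
B: 12→17, due 22, lateness -5
C: 17→24, due 13, lateness 11
D: 24→30, due 20, lateness 10
Maximum = 11.
EDD (increasing due date): A C D B.
A: 0→12, due 12, lateness 0
C: 12→19, due 13, lateness 6
D: 19→25, due 20, lateness 5
B: 25→30, due 22, lateness 8
Maximum = 8.
SPT 18, FIFO 11, EDD 8 → minimum 8.

8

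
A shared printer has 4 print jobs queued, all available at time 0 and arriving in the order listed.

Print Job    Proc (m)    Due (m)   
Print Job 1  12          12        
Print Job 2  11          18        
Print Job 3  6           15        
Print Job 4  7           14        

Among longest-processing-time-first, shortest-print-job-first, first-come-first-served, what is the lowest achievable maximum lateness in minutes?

21

LPT (decreasing processing time): Print Job 1 Print Job 2 Print Job 4 Print Job 3.
Print Job 1: 0→12, due 12, lateness 0
Print Job 2: 12→23, due 18, lateness 5
Print Job 4: 23→30, due 14, lateness 16
Print Job 3: 30→36, due 15, lateness 21
Maximum = 21.
SPT (increasing processing time): Print Job 3 Print Job 4 Print Job 2 Print Job 1.
Print Job 3: 0→6, due 15, lateness -9
Print Job 4: 6→13, due 14, lateness -1
Print Job 2: 13→24, due 18, lateness 6
Print Job 1: 24→36, due 12, lateness 24
Maximum = 24.
FIFO (arrival order): Print Job 1 Print Job 2 Print Job 3 Print Job 4.
Print Job 1: 0→12, due 12, lateness 0
Print Job 2: 12→23, due 18, lateness 5
Print Job 3: 23→29, due 15, lateness 14
Print Job 4: 29→36, due 14, lateness 22
Maximum = 22.
LPT 21, SPT 24, FIFO 22 → minimum 21.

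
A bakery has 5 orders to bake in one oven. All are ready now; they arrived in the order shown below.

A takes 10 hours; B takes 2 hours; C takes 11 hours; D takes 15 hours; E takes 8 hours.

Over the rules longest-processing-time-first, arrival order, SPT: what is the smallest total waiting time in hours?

63

LPT (decreasing processing time): D C A E B.
D: waits 0, runs 0→15
C: waits 15, runs 15→26
A: waits 26, runs 26→36
E: waits 36, runs 36→44
B: waits 44, runs 44→46
Sum = 0+15+26+36+44 = 121.
FIFO (arrival order): A B C D E.
A: waits 0, runs 0→10
B: waits 10, runs 10→12
C: waits 12, runs 12→23
D: waits 23, runs 23→38
E: waits 38, runs 38→46
Sum = 0+10+12+23+38 = 83.
SPT (increasing processing time): B E A C D.
B: waits 0, runs 0→2
E: waits 2, runs 2→10
A: waits 10, runs 10→20
C: waits 20, runs 20→31
D: waits 31, runs 31→46
Sum = 0+2+10+20+31 = 63.
LPT 121, FIFO 83, SPT 63 → minimum 63.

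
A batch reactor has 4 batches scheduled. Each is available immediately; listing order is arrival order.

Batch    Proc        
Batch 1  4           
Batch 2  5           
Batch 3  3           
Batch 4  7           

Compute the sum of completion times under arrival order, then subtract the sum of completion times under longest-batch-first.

FIFO (arrival order): Batch 1 Batch 2 Batch 3 Batch 4.
Batch 1: 0→4
Batch 2: 4→9
Batch 3: 9→12
Batch 4: 12→19
Sum = 4+9+12+19 = 44.
LPT (decreasing processing time): Batch 4 Batch 2 Batch 1 Batch 3.
Batch 4: 0→7
Batch 2: 7→12
Batch 1: 12→16
Batch 3: 16→19
Sum = 7+12+16+19 = 54.
Difference = 44 − 54 = -10.

-10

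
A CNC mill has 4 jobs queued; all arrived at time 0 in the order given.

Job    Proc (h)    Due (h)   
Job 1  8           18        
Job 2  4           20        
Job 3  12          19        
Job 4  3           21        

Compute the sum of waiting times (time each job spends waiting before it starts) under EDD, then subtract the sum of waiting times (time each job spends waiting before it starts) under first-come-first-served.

EDD (increasing due date): Job 1 Job 3 Job 2 Job 4.
Job 1: waits 0, runs 0→8
Job 3: waits 8, runs 8→20
Job 2: waits 20, runs 20→24
Job 4: waits 24, runs 24→27
Sum = 0+8+20+24 = 52.
FIFO (arrival order): Job 1 Job 2 Job 3 Job 4.
Job 1: waits 0, runs 0→8
Job 2: waits 8, runs 8→12
Job 3: waits 12, runs 12→24
Job 4: waits 24, runs 24→27
Sum = 0+8+12+24 = 44.
Difference = 52 − 44 = 8.

8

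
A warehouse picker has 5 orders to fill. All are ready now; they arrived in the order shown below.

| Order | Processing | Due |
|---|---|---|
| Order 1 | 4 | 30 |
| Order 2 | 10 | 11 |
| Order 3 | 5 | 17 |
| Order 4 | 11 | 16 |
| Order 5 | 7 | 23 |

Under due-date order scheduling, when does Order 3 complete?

EDD (increasing due date): Order 2 Order 4 Order 3 Order 5 Order 1.
Order 2: 0→10
Order 4: 10→21
Order 3: 21→26

26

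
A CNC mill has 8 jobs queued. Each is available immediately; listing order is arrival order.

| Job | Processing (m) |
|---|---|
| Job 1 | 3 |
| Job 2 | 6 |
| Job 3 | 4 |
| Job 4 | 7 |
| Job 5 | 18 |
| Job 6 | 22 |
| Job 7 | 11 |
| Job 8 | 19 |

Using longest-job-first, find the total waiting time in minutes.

439

LPT (decreasing processing time): Job 6 Job 8 Job 5 Job 7 Job 4 Job 2 Job 3 Job 1.
Job 6: waits 0, runs 0→22
Job 8: waits 22, runs 22→41
Job 5: waits 41, runs 41→59
Job 7: waits 59, runs 59→70
Job 4: waits 70, runs 70→77
Job 2: waits 77, runs 77→83
Job 3: waits 83, runs 83→87
Job 1: waits 87, runs 87→90
Sum = 0+22+41+59+70+77+83+87 = 439.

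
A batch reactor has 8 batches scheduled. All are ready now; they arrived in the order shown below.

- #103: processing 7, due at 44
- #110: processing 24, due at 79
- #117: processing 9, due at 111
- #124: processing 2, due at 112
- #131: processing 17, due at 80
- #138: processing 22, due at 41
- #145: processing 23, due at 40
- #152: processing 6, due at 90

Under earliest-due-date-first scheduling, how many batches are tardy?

EDD (increasing due date): #145 #138 #103 #110 #131 #152 #117 #124.
#145: 0→23, due 40, tardiness 0
#138: 23→45, due 41, tardiness 4
#103: 45→52, due 44, tardiness 8
#110: 52→76, due 79, tardiness 0
#131: 76→93, due 80, tardiness 13
#152: 93→99, due 90, tardiness 9
#117: 99→108, due 111, tardiness 0
#124: 108→110, due 112, tardiness 0
Late batches: 4.

4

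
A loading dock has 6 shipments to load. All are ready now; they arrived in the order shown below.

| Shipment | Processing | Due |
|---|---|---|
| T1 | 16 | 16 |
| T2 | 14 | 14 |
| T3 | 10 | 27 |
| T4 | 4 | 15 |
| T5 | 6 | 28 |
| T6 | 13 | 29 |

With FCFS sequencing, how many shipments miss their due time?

FIFO (arrival order): T1 T2 T3 T4 T5 T6.
T1: 0→16, due 16, tardiness 0
T2: 16→30, due 14, tardiness 16
T3: 30→40, due 27, tardiness 13
T4: 40→44, due 15, tardiness 29
T5: 44→50, due 28, tardiness 22
T6: 50→63, due 29, tardiness 34
Late shipments: 5.

5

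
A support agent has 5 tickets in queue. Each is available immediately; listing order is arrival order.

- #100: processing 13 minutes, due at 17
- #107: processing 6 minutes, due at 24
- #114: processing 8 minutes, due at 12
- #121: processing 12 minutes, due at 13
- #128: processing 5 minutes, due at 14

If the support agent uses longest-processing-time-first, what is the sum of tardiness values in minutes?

LPT (decreasing processing time): #100 #121 #114 #107 #128.
#100: 0→13, due 17, tardiness 0
#121: 13→25, due 13, tardiness 12
#114: 25→33, due 12, tardiness 21
#107: 33→39, due 24, tardiness 15
#128: 39→44, due 14, tardiness 30
Sum = 0+12+21+15+30 = 78.

78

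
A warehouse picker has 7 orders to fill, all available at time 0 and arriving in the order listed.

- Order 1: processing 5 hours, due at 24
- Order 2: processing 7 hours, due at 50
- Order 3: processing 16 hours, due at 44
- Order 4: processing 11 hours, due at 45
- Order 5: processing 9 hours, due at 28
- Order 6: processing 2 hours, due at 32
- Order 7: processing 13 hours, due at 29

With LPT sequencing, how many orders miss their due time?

4

LPT (decreasing processing time): Order 3 Order 7 Order 4 Order 5 Order 2 Order 1 Order 6.
Order 3: 0→16, due 44, tardiness 0
Order 7: 16→29, due 29, tardiness 0
Order 4: 29→40, due 45, tardiness 0
Order 5: 40→49, due 28, tardiness 21
Order 2: 49→56, due 50, tardiness 6
Order 1: 56→61, due 24, tardiness 37
Order 6: 61→63, due 32, tardiness 31
Late orders: 4.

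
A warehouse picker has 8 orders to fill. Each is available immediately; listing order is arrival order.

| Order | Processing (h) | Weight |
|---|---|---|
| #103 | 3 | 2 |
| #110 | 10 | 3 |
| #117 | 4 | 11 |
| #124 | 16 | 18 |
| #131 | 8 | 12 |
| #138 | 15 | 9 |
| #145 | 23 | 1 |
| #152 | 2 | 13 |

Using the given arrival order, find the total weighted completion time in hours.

2954

FIFO (arrival order): #103 #110 #117 #124 #131 #138 #145 #152.
#103: finishes 3, weight 2, w·C = 6
#110: finishes 13, weight 3, w·C = 39
#117: finishes 17, weight 11, w·C = 187
#124: finishes 33, weight 18, w·C = 594
#131: finishes 41, weight 12, w·C = 492
#138: finishes 56, weight 9, w·C = 504
#145: finishes 79, weight 1, w·C = 79
#152: finishes 81, weight 13, w·C = 1053
Sum = 6+39+187+594+492+504+79+1053 = 2954.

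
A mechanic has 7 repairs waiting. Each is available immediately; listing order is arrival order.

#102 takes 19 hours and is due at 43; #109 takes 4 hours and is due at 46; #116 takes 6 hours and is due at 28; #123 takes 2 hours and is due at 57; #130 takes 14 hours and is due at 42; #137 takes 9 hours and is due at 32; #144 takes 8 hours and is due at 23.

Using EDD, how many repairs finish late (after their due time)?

EDD (increasing due date): #144 #116 #137 #130 #102 #109 #123.
#144: 0→8, due 23, tardiness 0
#116: 8→14, due 28, tardiness 0
#137: 14→23, due 32, tardiness 0
#130: 23→37, due 42, tardiness 0
#102: 37→56, due 43, tardiness 13
#109: 56→60, due 46, tardiness 14
#123: 60→62, due 57, tardiness 5
Late repairs: 3.

3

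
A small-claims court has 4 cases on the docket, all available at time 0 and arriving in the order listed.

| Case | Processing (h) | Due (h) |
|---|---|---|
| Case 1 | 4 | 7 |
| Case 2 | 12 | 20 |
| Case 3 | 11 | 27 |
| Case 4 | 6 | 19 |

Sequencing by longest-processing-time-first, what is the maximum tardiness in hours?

26

LPT (decreasing processing time): Case 2 Case 3 Case 4 Case 1.
Case 2: 0→12, due 20, tardiness 0
Case 3: 12→23, due 27, tardiness 0
Case 4: 23→29, due 19, tardiness 10
Case 1: 29→33, due 7, tardiness 26
Maximum = 26.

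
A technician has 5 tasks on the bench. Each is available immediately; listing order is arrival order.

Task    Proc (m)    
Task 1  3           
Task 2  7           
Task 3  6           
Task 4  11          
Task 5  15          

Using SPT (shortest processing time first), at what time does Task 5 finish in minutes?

SPT (increasing processing time): Task 1 Task 3 Task 2 Task 4 Task 5.
Task 1: 0→3
Task 3: 3→9
Task 2: 9→16
Task 4: 16→27
Task 5: 27→42

42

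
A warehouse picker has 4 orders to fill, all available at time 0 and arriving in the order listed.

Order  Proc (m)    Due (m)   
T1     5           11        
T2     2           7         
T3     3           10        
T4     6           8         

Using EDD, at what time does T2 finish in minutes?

EDD (increasing due date): T2 T4 T3 T1.
T2: 0→2

2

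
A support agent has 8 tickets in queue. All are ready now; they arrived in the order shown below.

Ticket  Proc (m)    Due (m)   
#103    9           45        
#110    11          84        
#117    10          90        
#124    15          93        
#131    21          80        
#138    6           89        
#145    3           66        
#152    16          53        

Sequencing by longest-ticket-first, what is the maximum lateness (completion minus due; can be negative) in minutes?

37

LPT (decreasing processing time): #131 #152 #124 #110 #117 #103 #138 #145.
#131: 0→21, due 80, lateness -59
#152: 21→37, due 53, lateness -16
#124: 37→52, due 93, lateness -41
#110: 52→63, due 84, lateness -21
#117: 63→73, due 90, lateness -17
#103: 73→82, due 45, lateness 37
#138: 82→88, due 89, lateness -1
#145: 88→91, due 66, lateness 25
Maximum = 37.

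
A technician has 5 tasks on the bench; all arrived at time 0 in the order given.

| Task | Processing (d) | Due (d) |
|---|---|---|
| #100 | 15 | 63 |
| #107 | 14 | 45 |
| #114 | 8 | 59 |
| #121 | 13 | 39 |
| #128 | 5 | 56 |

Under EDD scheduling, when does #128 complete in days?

EDD (increasing due date): #121 #107 #128 #114 #100.
#121: 0→13
#107: 13→27
#128: 27→32

32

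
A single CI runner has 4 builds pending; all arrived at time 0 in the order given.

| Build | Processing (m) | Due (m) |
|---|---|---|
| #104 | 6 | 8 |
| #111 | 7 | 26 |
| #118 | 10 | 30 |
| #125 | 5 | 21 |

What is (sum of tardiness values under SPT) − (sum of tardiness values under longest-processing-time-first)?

SPT (increasing processing time): #125 #104 #111 #118.
#125: 0→5, due 21, tardiness 0
#104: 5→11, due 8, tardiness 3
#111: 11→18, due 26, tardiness 0
#118: 18→28, due 30, tardiness 0
Sum = 0+3+0+0 = 3.
LPT (decreasing processing time): #118 #111 #104 #125.
#118: 0→10, due 30, tardiness 0
#111: 10→17, due 26, tardiness 0
#104: 17→23, due 8, tardiness 15
#125: 23→28, due 21, tardiness 7
Sum = 0+0+15+7 = 22.
Difference = 3 − 22 = -19.

-19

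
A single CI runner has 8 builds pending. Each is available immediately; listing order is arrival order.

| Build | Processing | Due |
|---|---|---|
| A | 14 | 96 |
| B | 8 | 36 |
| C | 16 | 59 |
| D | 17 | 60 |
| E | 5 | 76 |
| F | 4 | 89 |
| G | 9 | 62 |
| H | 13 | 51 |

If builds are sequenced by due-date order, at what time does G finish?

63

EDD (increasing due date): B H C D G E F A.
B: 0→8
H: 8→21
C: 21→37
D: 37→54
G: 54→63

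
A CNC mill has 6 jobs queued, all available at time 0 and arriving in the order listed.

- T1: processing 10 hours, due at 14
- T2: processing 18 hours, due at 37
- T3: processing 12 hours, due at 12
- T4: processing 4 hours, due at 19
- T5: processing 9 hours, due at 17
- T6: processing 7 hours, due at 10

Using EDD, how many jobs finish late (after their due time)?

5

EDD (increasing due date): T6 T3 T1 T5 T4 T2.
T6: 0→7, due 10, tardiness 0
T3: 7→19, due 12, tardiness 7
T1: 19→29, due 14, tardiness 15
T5: 29→38, due 17, tardiness 21
T4: 38→42, due 19, tardiness 23
T2: 42→60, due 37, tardiness 23
Late jobs: 5.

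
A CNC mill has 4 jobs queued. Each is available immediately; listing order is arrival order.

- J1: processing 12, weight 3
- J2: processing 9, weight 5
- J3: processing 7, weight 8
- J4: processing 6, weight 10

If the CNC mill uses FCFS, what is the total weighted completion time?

FIFO (arrival order): J1 J2 J3 J4.
J1: finishes 12, weight 3, w·C = 36
J2: finishes 21, weight 5, w·C = 105
J3: finishes 28, weight 8, w·C = 224
J4: finishes 34, weight 10, w·C = 340
Sum = 36+105+224+340 = 705.

705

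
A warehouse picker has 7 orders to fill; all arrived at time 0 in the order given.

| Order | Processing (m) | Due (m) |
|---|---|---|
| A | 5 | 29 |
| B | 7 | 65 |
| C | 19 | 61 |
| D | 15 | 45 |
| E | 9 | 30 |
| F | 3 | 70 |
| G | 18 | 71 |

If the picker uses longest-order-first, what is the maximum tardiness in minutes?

LPT (decreasing processing time): C G D E B A F.
C: 0→19, due 61, tardiness 0
G: 19→37, due 71, tardiness 0
D: 37→52, due 45, tardiness 7
E: 52→61, due 30, tardiness 31
B: 61→68, due 65, tardiness 3
A: 68→73, due 29, tardiness 44
F: 73→76, due 70, tardiness 6
Maximum = 44.

44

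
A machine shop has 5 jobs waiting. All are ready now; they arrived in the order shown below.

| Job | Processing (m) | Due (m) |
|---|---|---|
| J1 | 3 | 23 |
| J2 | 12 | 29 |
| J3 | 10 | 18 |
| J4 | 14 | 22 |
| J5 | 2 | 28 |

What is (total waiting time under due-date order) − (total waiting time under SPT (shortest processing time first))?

EDD (increasing due date): J3 J4 J1 J5 J2.
J3: waits 0, runs 0→10
J4: waits 10, runs 10→24
J1: waits 24, runs 24→27
J5: waits 27, runs 27→29
J2: waits 29, runs 29→41
Sum = 0+10+24+27+29 = 90.
SPT (increasing processing time): J5 J1 J3 J2 J4.
J5: waits 0, runs 0→2
J1: waits 2, runs 2→5
J3: waits 5, runs 5→15
J2: waits 15, runs 15→27
J4: waits 27, runs 27→41
Sum = 0+2+5+15+27 = 49.
Difference = 90 − 49 = 41.

41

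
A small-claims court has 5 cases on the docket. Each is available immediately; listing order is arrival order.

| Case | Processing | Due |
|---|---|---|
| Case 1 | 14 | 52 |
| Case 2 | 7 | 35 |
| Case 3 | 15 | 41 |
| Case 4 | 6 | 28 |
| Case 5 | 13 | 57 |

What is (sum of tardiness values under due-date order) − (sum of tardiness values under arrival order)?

-14

EDD (increasing due date): Case 4 Case 2 Case 3 Case 1 Case 5.
Case 4: 0→6, due 28, tardiness 0
Case 2: 6→13, due 35, tardiness 0
Case 3: 13→28, due 41, tardiness 0
Case 1: 28→42, due 52, tardiness 0
Case 5: 42→55, due 57, tardiness 0
Sum = 0+0+0+0+0 = 0.
FIFO (arrival order): Case 1 Case 2 Case 3 Case 4 Case 5.
Case 1: 0→14, due 52, tardiness 0
Case 2: 14→21, due 35, tardiness 0
Case 3: 21→36, due 41, tardiness 0
Case 4: 36→42, due 28, tardiness 14
Case 5: 42→55, due 57, tardiness 0
Sum = 0+0+0+14+0 = 14.
Difference = 0 − 14 = -14.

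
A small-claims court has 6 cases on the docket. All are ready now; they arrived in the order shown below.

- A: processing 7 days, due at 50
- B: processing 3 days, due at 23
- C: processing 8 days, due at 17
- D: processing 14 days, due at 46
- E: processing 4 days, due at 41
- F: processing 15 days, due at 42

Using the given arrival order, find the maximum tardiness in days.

FIFO (arrival order): A B C D E F.
A: 0→7, due 50, tardiness 0
B: 7→10, due 23, tardiness 0
C: 10→18, due 17, tardiness 1
D: 18→32, due 46, tardiness 0
E: 32→36, due 41, tardiness 0
F: 36→51, due 42, tardiness 9
Maximum = 9.

9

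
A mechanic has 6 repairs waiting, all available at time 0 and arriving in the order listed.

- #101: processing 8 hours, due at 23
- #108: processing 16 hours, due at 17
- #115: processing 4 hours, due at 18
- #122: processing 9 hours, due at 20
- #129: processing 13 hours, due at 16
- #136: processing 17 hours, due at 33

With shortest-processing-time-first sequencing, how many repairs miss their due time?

SPT (increasing processing time): #115 #101 #122 #129 #108 #136.
#115: 0→4, due 18, tardiness 0
#101: 4→12, due 23, tardiness 0
#122: 12→21, due 20, tardiness 1
#129: 21→34, due 16, tardiness 18
#108: 34→50, due 17, tardiness 33
#136: 50→67, due 33, tardiness 34
Late repairs: 4.

4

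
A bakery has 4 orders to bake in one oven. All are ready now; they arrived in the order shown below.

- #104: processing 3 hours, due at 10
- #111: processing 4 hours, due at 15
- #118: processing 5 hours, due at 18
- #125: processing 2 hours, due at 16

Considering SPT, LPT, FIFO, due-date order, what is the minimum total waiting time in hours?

16

SPT (increasing processing time): #125 #104 #111 #118.
#125: waits 0, runs 0→2
#104: waits 2, runs 2→5
#111: waits 5, runs 5→9
#118: waits 9, runs 9→14
Sum = 0+2+5+9 = 16.
LPT (decreasing processing time): #118 #111 #104 #125.
#118: waits 0, runs 0→5
#111: waits 5, runs 5→9
#104: waits 9, runs 9→12
#125: waits 12, runs 12→14
Sum = 0+5+9+12 = 26.
FIFO (arrival order): #104 #111 #118 #125.
#104: waits 0, runs 0→3
#111: waits 3, runs 3→7
#118: waits 7, runs 7→12
#125: waits 12, runs 12→14
Sum = 0+3+7+12 = 22.
EDD (increasing due date): #104 #111 #125 #118.
#104: waits 0, runs 0→3
#111: waits 3, runs 3→7
#125: waits 7, runs 7→9
#118: waits 9, runs 9→14
Sum = 0+3+7+9 = 19.
SPT 16, LPT 26, FIFO 22, EDD 19 → minimum 16.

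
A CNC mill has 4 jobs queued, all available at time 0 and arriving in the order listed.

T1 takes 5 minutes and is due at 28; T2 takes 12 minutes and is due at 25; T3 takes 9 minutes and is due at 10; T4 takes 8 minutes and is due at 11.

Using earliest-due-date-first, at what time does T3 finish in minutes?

EDD (increasing due date): T3 T4 T2 T1.
T3: 0→9

9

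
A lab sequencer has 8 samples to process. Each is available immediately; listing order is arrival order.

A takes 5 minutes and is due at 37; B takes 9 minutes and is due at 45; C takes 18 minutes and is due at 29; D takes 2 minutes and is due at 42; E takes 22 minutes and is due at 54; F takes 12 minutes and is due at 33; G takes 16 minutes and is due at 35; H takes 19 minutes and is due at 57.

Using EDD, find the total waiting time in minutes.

EDD (increasing due date): C F G A D B E H.
C: waits 0, runs 0→18
F: waits 18, runs 18→30
G: waits 30, runs 30→46
A: waits 46, runs 46→51
D: waits 51, runs 51→53
B: waits 53, runs 53→62
E: waits 62, runs 62→84
H: waits 84, runs 84→103
Sum = 0+18+30+46+51+53+62+84 = 344.

344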